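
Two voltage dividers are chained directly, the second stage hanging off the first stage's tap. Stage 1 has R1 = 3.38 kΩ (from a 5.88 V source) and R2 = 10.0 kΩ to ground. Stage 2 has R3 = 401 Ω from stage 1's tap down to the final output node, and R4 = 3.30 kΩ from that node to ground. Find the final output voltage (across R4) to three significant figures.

Stage 2 presents R3+R4 = 3701 Ω as a load on stage 1's tap.
Stage 1's lower leg becomes R2‖(R3+R4) = 2701 Ω, so V_mid = 5.88 × 2701/6081 = 2.612 V.
Stage 2 is itself unloaded: V_out = V_mid × R4/(R3+R4) = 2.612 × 3300/3701 = 2.33 V.

V_out ≈ 2.33 V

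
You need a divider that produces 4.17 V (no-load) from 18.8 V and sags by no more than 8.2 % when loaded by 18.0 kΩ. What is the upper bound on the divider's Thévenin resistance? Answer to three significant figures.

Loading drop = R_th/(R_th + R_L) ≤ 0.0820, so R_th ≤ R_L · ε/(1−ε) = 18.0 kΩ × 0.0820/0.9180 = 1.61 kΩ.
(Any R1, R2 with R2/(R1+R2) = 0.222 and R1‖R2 ≤ 1.61 kΩ will meet the spec.)

R_th ≤ 1.61 kΩ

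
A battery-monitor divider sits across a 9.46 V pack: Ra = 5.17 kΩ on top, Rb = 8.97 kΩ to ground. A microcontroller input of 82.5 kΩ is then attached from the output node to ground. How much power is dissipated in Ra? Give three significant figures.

P ≈ 2.63 mW

Total resistance from the source is Ra + (Rb‖R_L) = 13.26 kΩ, so I = 9.46/13.26 kΩ = 0.7134 mA.
P = I²·Ra = (0.7134 mA)² × 5.17 kΩ = 2.63 mW.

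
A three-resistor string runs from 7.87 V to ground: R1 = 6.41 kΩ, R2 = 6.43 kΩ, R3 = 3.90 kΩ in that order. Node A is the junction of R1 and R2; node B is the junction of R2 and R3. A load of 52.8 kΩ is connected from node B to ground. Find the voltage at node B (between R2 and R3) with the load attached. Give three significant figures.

V ≈ 1.74 V

At node B, R3 is in parallel with the load: R3‖R_L = 3.632 kΩ.
Below node A the resistance is R2 + (R3‖R_L) = 10.06 kΩ, so V_A = 7.87 × 10.06/16.47 = 4.807 V.
Then V_B = V_A × (R3‖R_L)/(R2 + R3‖R_L) = 4.807 × 3.632/10.06 = 1.74 V.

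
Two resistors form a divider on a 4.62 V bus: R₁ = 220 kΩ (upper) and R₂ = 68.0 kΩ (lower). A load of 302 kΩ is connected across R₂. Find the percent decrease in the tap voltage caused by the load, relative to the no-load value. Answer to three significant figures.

The divider's output (Thévenin) resistance is R₁‖R₂ = 51.94 kΩ.
Fractional drop under load = R_th/(R_th + R_L) = 51.94 / (51.94 + 302) = 0.1468.
So the output falls by 14.7 %.

14.7 %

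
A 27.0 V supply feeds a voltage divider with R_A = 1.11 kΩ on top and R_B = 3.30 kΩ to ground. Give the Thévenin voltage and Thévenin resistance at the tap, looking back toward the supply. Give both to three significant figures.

V_th = 20.2 V, R_th = 831 Ω

V_th is the open-circuit tap voltage: 27.0 × 3.30/(1.11 + 3.30) = 20.2 V.
With the supply zeroed, R_A and R_B appear in parallel from the tap: R_th = R_A‖R_B = (1.11 × 3.30)/4.410 = 831 Ω.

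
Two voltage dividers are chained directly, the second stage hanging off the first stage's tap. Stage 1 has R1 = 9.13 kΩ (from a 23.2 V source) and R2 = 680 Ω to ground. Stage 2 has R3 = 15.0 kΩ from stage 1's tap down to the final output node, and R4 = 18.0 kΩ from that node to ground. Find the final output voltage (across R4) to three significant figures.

Stage 2 presents R3+R4 = 33000 Ω as a load on stage 1's tap.
Stage 1's lower leg becomes R2‖(R3+R4) = 666.3 Ω, so V_mid = 23.2 × 666.3/9796 = 1.578 V.
Stage 2 is itself unloaded: V_out = V_mid × R4/(R3+R4) = 1.578 × 18000/33000 = 0.861 V.

V_out ≈ 0.861 V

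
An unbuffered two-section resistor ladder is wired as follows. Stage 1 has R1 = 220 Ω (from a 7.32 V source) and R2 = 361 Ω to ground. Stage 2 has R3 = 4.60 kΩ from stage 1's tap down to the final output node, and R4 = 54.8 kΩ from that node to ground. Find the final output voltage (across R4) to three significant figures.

V_out ≈ 4.19 V

Stage 2 presents R3+R4 = 59400 Ω as a load on stage 1's tap.
Stage 1's lower leg becomes R2‖(R3+R4) = 358.8 Ω, so V_mid = 7.32 × 358.8/578.8 = 4.538 V.
Stage 2 is itself unloaded: V_out = V_mid × R4/(R3+R4) = 4.538 × 54800/59400 = 4.19 V.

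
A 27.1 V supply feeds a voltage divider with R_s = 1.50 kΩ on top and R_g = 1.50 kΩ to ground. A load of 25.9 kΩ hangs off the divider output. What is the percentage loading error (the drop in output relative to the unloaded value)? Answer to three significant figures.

2.81 %

The divider's output (Thévenin) resistance is R_s‖R_g = 0.7500 kΩ.
Fractional drop under load = R_th/(R_th + R_L) = 0.7500 / (0.7500 + 25.9) = 0.02814.
So the output falls by 2.81 %.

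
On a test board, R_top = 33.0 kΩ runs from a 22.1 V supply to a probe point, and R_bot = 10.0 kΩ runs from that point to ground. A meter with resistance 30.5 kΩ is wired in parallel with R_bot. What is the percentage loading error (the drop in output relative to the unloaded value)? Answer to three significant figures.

20.1 %

The divider's output (Thévenin) resistance is R_top‖R_bot = 7.674 kΩ.
Fractional drop under load = R_th/(R_th + R_L) = 7.674 / (7.674 + 30.5) = 0.2010.
So the output falls by 20.1 %.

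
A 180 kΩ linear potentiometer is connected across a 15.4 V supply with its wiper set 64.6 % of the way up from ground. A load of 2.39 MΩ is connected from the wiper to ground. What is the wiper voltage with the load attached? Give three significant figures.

The wiper splits the pot into (1−α)R = 63.72 kΩ above and αR = 116.3 kΩ below.
Lower section ‖ load = 110.9 kΩ.
V_wiper = 15.4 × 110.9/(63.72 + 110.9) = 9.78 V.

V ≈ 9.78 V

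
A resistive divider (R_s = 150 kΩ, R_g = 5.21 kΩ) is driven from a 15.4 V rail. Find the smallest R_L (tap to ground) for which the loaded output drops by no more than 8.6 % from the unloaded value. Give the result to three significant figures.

R_L(min) ≈ 53.5 kΩ

Output resistance R_th = R_s‖R_g = (150 × 5.21)/155.2 = 5.035 kΩ.
The fractional drop is R_th/(R_th + R_L); requiring this ≤ 0.0860 gives R_L ≥ R_th(1/0.0860 − 1) = 5.035 × 10.63 = 53.5 kΩ.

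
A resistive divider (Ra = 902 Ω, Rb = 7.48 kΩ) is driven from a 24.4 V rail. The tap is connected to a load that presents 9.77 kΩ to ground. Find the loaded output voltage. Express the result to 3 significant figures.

V_out ≈ 20.1 V

The load sits in parallel with Rb: Rb‖R_L = (7480 × 9770) / (7480 + 9770) = 4236 Ω.
V_out = 24.4 × 4236 / (902 + 4236) = 24.4 × 4236/5138 = 20.1 V.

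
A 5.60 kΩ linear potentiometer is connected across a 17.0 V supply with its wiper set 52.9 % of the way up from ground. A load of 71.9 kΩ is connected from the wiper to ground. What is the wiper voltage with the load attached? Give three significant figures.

V ≈ 8.82 V

The wiper splits the pot into (1−α)R = 2.638 kΩ above and αR = 2.962 kΩ below.
Lower section ‖ load = 2.845 kΩ.
V_wiper = 17.0 × 2.845/(2.638 + 2.845) = 8.82 V.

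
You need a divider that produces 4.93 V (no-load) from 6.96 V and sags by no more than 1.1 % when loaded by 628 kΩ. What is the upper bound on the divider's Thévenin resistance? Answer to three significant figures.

Loading drop = R_th/(R_th + R_L) ≤ 0.0110, so R_th ≤ R_L · ε/(1−ε) = 628 kΩ × 0.0110/0.9890 = 6.98 kΩ.
(Any R1, R2 with R2/(R1+R2) = 0.708 and R1‖R2 ≤ 6.98 kΩ will meet the spec.)

R_th ≤ 6.98 kΩ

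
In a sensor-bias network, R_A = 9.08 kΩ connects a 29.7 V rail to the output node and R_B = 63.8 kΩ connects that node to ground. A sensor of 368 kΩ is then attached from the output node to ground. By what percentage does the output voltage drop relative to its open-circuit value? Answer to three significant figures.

2.11 %

The divider's output (Thévenin) resistance is R_A‖R_B = 7.949 kΩ.
Fractional drop under load = R_th/(R_th + R_L) = 7.949 / (7.949 + 368) = 0.02114.
So the output falls by 2.11 %.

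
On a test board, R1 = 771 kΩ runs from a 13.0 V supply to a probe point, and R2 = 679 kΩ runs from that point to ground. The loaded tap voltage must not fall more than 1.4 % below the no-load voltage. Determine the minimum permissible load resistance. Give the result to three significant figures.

R_L(min) ≈ 25.4 MΩ

Output resistance R_th = R1‖R2 = (771 × 679)/1450 = 361.0 kΩ.
The fractional drop is R_th/(R_th + R_L); requiring this ≤ 0.0140 gives R_L ≥ R_th(1/0.0140 − 1) = 361.0 × 70.43 = 25.4 MΩ.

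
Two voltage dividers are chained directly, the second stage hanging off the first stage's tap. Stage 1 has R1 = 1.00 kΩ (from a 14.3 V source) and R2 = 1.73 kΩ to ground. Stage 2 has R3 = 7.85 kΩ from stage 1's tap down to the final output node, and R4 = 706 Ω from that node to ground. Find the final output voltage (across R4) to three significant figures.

V_out ≈ 0.696 V

Stage 2 presents R3+R4 = 8556 Ω as a load on stage 1's tap.
Stage 1's lower leg becomes R2‖(R3+R4) = 1439 Ω, so V_mid = 14.3 × 1439/2439 = 8.437 V.
Stage 2 is itself unloaded: V_out = V_mid × R4/(R3+R4) = 8.437 × 706/8556 = 0.696 V.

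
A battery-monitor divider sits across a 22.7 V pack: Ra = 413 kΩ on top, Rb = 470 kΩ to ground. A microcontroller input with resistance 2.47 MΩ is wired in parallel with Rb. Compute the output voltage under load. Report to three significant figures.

V_out ≈ 11.1 V

The load sits in parallel with Rb: Rb‖R_L = (470 × 2470) / (470 + 2470) = 394.9 kΩ.
V_out = 22.7 × 394.9 / (413 + 394.9) = 22.7 × 394.9/807.9 = 11.1 V.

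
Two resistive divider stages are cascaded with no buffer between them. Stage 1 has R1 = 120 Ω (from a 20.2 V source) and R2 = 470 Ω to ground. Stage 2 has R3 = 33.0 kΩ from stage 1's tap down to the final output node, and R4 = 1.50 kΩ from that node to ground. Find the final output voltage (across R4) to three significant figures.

V_out ≈ 0.698 V

Stage 2 presents R3+R4 = 34500 Ω as a load on stage 1's tap.
Stage 1's lower leg becomes R2‖(R3+R4) = 463.7 Ω, so V_mid = 20.2 × 463.7/583.7 = 16.05 V.
Stage 2 is itself unloaded: V_out = V_mid × R4/(R3+R4) = 16.05 × 1500/34500 = 0.698 V.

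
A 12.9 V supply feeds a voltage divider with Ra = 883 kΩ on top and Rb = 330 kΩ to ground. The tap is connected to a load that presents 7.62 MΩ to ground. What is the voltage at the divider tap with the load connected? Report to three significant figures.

The load sits in parallel with Rb: Rb‖R_L = (330 × 7620) / (330 + 7620) = 316.3 kΩ.
V_out = 12.9 × 316.3 / (883 + 316.3) = 12.9 × 316.3/1199 = 3.40 V.

V_out ≈ 3.40 V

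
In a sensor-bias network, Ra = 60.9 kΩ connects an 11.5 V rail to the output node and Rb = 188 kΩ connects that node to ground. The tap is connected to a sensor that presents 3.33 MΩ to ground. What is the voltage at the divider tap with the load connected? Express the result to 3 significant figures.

V_out ≈ 8.57 V

The load sits in parallel with Rb: Rb‖R_L = (188 × 3330) / (188 + 3330) = 178.0 kΩ.
V_out = 11.5 × 178.0 / (60.9 + 178.0) = 11.5 × 178.0/238.9 = 8.57 V.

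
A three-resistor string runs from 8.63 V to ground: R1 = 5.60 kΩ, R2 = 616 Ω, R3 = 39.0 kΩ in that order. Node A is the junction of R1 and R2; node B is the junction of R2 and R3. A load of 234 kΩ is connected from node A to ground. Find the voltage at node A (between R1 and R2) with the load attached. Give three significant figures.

V ≈ 7.41 V

Below node A the series string R2+R3 = 39620 Ω sits in parallel with the 234000 Ω load: 33880 Ω.
V_A = 8.63 × 33880/(5600 + 33880) = 7.41 V.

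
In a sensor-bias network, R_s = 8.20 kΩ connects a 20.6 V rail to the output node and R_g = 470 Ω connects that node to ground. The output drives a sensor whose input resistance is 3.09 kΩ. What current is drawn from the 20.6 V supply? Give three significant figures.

R_g‖R_L = 407.9 Ω, so the source sees R_s + R_g‖R_L = 8608 Ω.
I = 20.6 V / 8608 Ω = 2.39 mA.

I ≈ 2.39 mA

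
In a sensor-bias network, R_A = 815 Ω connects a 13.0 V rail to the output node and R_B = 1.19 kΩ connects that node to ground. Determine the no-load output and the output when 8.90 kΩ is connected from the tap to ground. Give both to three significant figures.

Open-circuit: V = 13.0 × 1190/(815 + 1190) = 7.72 V.
With the load, R_B becomes R_B‖R_L = 1050 Ω, so V = 13.0 × 1050/1865 = 7.32 V.

Unloaded: 7.72 V; loaded: 7.32 V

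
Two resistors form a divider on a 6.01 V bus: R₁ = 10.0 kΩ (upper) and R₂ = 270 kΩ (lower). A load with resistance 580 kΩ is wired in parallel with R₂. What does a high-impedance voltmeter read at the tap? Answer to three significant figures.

V_out ≈ 5.70 V

The load sits in parallel with R₂: R₂‖R_L = (270 × 580) / (270 + 580) = 184.2 kΩ.
V_out = 6.01 × 184.2 / (10.0 + 184.2) = 6.01 × 184.2/194.2 = 5.70 V.
(Unloaded it would have been 5.80 V.)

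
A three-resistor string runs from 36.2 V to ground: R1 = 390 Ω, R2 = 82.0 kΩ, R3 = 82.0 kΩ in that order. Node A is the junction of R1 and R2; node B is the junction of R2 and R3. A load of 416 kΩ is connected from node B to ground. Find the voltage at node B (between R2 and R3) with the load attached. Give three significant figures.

At node B, R3 is in parallel with the load: R3‖R_L = 68500 Ω.
Below node A the resistance is R2 + (R3‖R_L) = 150500 Ω, so V_A = 36.2 × 150500/150900 = 36.11 V.
Then V_B = V_A × (R3‖R_L)/(R2 + R3‖R_L) = 36.11 × 68500/150500 = 16.4 V.

V ≈ 16.4 V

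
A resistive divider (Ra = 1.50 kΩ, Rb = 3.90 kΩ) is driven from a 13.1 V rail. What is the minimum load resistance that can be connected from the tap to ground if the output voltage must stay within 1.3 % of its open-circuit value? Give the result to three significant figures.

Output resistance R_th = Ra‖Rb = (1.50 × 3.90)/5.400 = 1.083 kΩ.
The fractional drop is R_th/(R_th + R_L); requiring this ≤ 0.0130 gives R_L ≥ R_th(1/0.0130 − 1) = 1.083 × 75.92 = 82.2 kΩ.

R_L(min) ≈ 82.2 kΩ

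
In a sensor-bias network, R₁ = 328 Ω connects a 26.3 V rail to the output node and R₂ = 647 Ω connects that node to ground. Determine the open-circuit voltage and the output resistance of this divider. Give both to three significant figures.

V_th is the open-circuit tap voltage: 26.3 × 647/(328 + 647) = 17.5 V.
With the supply zeroed, R₁ and R₂ appear in parallel from the tap: R_th = R₁‖R₂ = (328 × 647)/975.0 = 218 Ω.

V_th = 17.5 V, R_th = 218 Ω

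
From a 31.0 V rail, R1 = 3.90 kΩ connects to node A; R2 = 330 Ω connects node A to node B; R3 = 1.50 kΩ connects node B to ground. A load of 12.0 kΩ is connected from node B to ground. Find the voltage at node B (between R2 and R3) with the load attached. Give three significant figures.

V ≈ 7.43 V

At node B, R3 is in parallel with the load: R3‖R_L = 1333 Ω.
Below node A the resistance is R2 + (R3‖R_L) = 1663 Ω, so V_A = 31.0 × 1663/5563 = 9.268 V.
Then V_B = V_A × (R3‖R_L)/(R2 + R3‖R_L) = 9.268 × 1333/1663 = 7.43 V.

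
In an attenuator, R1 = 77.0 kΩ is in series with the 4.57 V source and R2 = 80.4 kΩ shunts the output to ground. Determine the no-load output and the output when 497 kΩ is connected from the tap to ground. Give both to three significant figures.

Open-circuit: V = 4.57 × 80.4/(77.0 + 80.4) = 2.33 V.
With the load, R2 becomes R2‖R_L = 69.20 kΩ, so V = 4.57 × 69.20/146.2 = 2.16 V.

Unloaded: 2.33 V; loaded: 2.16 V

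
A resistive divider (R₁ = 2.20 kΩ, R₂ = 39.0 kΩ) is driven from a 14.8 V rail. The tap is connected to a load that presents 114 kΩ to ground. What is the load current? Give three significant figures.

I_L ≈ 0.121 mA

R₂‖R_L = 29.06 kΩ; V_out = 14.8 × 29.06/31.26 = 13.76 V.
I_L = V_out / R_L = 13.76 / 114 kΩ = 0.121 mA.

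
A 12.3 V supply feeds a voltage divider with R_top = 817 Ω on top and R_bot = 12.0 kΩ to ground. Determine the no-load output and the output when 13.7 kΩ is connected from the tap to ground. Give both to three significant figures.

Open-circuit: V = 12.3 × 12000/(817 + 12000) = 11.5 V.
With the load, R_bot becomes R_bot‖R_L = 6397 Ω, so V = 12.3 × 6397/7214 = 10.9 V.

Unloaded: 11.5 V; loaded: 10.9 V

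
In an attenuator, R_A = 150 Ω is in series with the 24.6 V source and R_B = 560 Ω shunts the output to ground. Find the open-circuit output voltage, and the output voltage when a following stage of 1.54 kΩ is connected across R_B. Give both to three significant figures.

Open-circuit: V = 24.6 × 560/(150 + 560) = 19.4 V.
With the load, R_B becomes R_B‖R_L = 410.7 Ω, so V = 24.6 × 410.7/560.7 = 18.0 V.

Unloaded: 19.4 V; loaded: 18.0 V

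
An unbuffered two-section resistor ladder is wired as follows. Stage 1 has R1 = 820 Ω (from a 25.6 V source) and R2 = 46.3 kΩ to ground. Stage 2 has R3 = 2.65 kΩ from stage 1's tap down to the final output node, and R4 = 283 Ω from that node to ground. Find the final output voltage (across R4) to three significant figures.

V_out ≈ 1.90 V

Stage 2 presents R3+R4 = 2933 Ω as a load on stage 1's tap.
Stage 1's lower leg becomes R2‖(R3+R4) = 2758 Ω, so V_mid = 25.6 × 2758/3578 = 19.73 V.
Stage 2 is itself unloaded: V_out = V_mid × R4/(R3+R4) = 19.73 × 283/2933 = 1.90 V.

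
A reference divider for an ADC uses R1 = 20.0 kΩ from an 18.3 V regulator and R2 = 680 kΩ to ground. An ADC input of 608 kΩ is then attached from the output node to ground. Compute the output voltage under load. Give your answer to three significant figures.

The load sits in parallel with R2: R2‖R_L = (680 × 608) / (680 + 608) = 321.0 kΩ.
V_out = 18.3 × 321.0 / (20.0 + 321.0) = 18.3 × 321.0/341.0 = 17.2 V.
(Unloaded it would have been 17.8 V.)

V_out ≈ 17.2 V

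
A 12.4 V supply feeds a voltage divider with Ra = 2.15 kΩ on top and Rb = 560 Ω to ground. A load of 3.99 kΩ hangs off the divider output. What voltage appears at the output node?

The load sits in parallel with Rb: Rb‖R_L = (560 × 3990) / (560 + 3990) = 491.1 Ω.
V_out = 12.4 × 491.1 / (2150 + 491.1) = 12.4 × 491.1/2641 = 2.31 V.
(Unloaded it would have been 2.56 V.)

V_out ≈ 2.31 V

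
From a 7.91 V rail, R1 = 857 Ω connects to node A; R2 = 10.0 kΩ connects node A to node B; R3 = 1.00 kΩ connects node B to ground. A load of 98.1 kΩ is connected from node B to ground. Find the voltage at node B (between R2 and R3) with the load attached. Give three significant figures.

V ≈ 0.661 V

At node B, R3 is in parallel with the load: R3‖R_L = 989.9 Ω.
Below node A the resistance is R2 + (R3‖R_L) = 10990 Ω, so V_A = 7.91 × 10990/11850 = 7.338 V.
Then V_B = V_A × (R3‖R_L)/(R2 + R3‖R_L) = 7.338 × 989.9/10990 = 0.661 V.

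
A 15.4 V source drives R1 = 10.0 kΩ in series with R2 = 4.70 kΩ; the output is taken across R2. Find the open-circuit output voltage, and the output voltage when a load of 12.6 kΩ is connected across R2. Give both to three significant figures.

Open-circuit: V = 15.4 × 4.70/(10.0 + 4.70) = 4.92 V.
With the load, R2 becomes R2‖R_L = 3.423 kΩ, so V = 15.4 × 3.423/13.42 = 3.93 V.

Unloaded: 4.92 V; loaded: 3.93 V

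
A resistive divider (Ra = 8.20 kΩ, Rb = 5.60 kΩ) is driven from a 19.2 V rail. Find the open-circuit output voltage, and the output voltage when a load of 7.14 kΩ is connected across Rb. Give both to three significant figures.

Open-circuit: V = 19.2 × 5.60/(8.20 + 5.60) = 7.79 V.
With the load, Rb becomes Rb‖R_L = 3.138 kΩ, so V = 19.2 × 3.138/11.34 = 5.31 V.

Unloaded: 7.79 V; loaded: 5.31 V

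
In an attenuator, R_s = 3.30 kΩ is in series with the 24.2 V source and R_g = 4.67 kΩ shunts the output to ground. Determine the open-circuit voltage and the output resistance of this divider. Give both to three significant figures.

V_th = 14.2 V, R_th = 1.93 kΩ

V_th is the open-circuit tap voltage: 24.2 × 4.67/(3.30 + 4.67) = 14.2 V.
With the supply zeroed, R_s and R_g appear in parallel from the tap: R_th = R_s‖R_g = (3.30 × 4.67)/7.970 = 1.93 kΩ.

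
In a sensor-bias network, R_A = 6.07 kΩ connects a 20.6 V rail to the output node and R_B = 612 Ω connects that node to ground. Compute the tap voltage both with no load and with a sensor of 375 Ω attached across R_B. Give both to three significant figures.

Unloaded: 1.89 V; loaded: 0.760 V

Open-circuit: V = 20.6 × 612/(6070 + 612) = 1.89 V.
With the load, R_B becomes R_B‖R_L = 232.5 Ω, so V = 20.6 × 232.5/6303 = 0.760 V.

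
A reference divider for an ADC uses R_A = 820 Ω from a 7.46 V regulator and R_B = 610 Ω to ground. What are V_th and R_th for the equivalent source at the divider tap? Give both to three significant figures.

V_th = 3.18 V, R_th = 350 Ω

V_th is the open-circuit tap voltage: 7.46 × 610/(820 + 610) = 3.18 V.
With the supply zeroed, R_A and R_B appear in parallel from the tap: R_th = R_A‖R_B = (820 × 610)/1430 = 350 Ω.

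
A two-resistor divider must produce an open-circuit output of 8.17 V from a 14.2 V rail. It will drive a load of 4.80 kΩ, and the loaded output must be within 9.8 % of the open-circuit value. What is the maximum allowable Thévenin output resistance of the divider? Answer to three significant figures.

R_th ≤ 522 Ω

Loading drop = R_th/(R_th + R_L) ≤ 0.0980, so R_th ≤ R_L · ε/(1−ε) = 4.80 kΩ × 0.0980/0.9020 = 522 Ω.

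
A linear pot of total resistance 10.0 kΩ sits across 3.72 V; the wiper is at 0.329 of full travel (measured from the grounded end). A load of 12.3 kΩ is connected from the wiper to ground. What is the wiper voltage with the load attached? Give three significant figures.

V ≈ 1.04 V

The wiper splits the pot into (1−α)R = 6.710 kΩ above and αR = 3.290 kΩ below.
Lower section ‖ load = 2.596 kΩ.
V_wiper = 3.72 × 2.596/(6.710 + 2.596) = 1.04 V.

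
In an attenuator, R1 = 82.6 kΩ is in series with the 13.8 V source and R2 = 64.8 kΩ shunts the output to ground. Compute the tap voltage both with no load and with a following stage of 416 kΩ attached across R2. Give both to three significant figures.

Unloaded: 6.07 V; loaded: 5.58 V

Open-circuit: V = 13.8 × 64.8/(82.6 + 64.8) = 6.07 V.
With the load, R2 becomes R2‖R_L = 56.07 kΩ, so V = 13.8 × 56.07/138.7 = 5.58 V.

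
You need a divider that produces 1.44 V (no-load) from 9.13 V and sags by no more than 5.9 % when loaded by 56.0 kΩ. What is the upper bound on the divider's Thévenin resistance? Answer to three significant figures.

Loading drop = R_th/(R_th + R_L) ≤ 0.0590, so R_th ≤ R_L · ε/(1−ε) = 56.0 kΩ × 0.0590/0.9410 = 3.51 kΩ.
(Any R1, R2 with R2/(R1+R2) = 0.158 and R1‖R2 ≤ 3.51 kΩ will meet the spec.)

R_th ≤ 3.51 kΩ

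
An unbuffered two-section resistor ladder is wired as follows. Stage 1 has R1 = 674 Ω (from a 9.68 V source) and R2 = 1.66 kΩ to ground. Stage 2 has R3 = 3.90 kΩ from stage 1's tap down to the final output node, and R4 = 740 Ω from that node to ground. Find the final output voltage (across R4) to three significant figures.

Stage 2 presents R3+R4 = 4640 Ω as a load on stage 1's tap.
Stage 1's lower leg becomes R2‖(R3+R4) = 1223 Ω, so V_mid = 9.68 × 1223/1897 = 6.240 V.
Stage 2 is itself unloaded: V_out = V_mid × R4/(R3+R4) = 6.240 × 740/4640 = 0.995 V.

V_out ≈ 0.995 V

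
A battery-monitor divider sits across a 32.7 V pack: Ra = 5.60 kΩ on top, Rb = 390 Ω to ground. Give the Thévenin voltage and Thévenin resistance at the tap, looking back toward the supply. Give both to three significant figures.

V_th = 2.13 V, R_th = 365 Ω

V_th is the open-circuit tap voltage: 32.7 × 390/(5600 + 390) = 2.13 V.
With the supply zeroed, Ra and Rb appear in parallel from the tap: R_th = Ra‖Rb = (5600 × 390)/5990 = 365 Ω.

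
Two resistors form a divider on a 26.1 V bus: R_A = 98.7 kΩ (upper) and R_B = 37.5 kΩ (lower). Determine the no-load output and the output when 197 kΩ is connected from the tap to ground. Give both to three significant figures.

Open-circuit: V = 26.1 × 37.5/(98.7 + 37.5) = 7.19 V.
With the load, R_B becomes R_B‖R_L = 31.50 kΩ, so V = 26.1 × 31.50/130.2 = 6.32 V.

Unloaded: 7.19 V; loaded: 6.32 V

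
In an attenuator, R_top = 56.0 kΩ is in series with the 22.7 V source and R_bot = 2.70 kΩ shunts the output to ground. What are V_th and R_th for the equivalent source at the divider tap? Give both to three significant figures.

V_th = 1.04 V, R_th = 2.58 kΩ

V_th is the open-circuit tap voltage: 22.7 × 2.70/(56.0 + 2.70) = 1.04 V.
With the supply zeroed, R_top and R_bot appear in parallel from the tap: R_th = R_top‖R_bot = (56.0 × 2.70)/58.70 = 2.58 kΩ.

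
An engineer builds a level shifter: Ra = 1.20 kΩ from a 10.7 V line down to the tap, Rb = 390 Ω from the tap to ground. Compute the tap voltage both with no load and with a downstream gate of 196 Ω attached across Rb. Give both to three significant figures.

Unloaded: 2.62 V; loaded: 1.05 V

Open-circuit: V = 10.7 × 390/(1200 + 390) = 2.62 V.
With the load, Rb becomes Rb‖R_L = 130.4 Ω, so V = 10.7 × 130.4/1330 = 1.05 V.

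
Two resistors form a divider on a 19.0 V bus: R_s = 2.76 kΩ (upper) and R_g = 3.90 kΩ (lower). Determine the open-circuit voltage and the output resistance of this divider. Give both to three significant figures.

V_th is the open-circuit tap voltage: 19.0 × 3.90/(2.76 + 3.90) = 11.1 V.
With the supply zeroed, R_s and R_g appear in parallel from the tap: R_th = R_s‖R_g = (2.76 × 3.90)/6.660 = 1.62 kΩ.

V_th = 11.1 V, R_th = 1.62 kΩ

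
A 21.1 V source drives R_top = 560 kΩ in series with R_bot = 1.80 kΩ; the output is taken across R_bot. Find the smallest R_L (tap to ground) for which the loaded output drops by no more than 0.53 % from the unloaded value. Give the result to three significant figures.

R_L(min) ≈ 337 kΩ

Output resistance R_th = R_top‖R_bot = (560 × 1.80)/561.8 = 1.794 kΩ.
The fractional drop is R_th/(R_th + R_L); requiring this ≤ 0.00530 gives R_L ≥ R_th(1/0.00530 − 1) = 1.794 × 187.7 = 337 kΩ.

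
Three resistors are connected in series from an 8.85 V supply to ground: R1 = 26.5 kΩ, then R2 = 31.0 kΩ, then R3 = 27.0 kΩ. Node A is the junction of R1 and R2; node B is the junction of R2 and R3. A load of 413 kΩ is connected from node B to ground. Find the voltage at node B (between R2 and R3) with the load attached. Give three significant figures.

V ≈ 2.71 V

At node B, R3 is in parallel with the load: R3‖R_L = 25.34 kΩ.
Below node A the resistance is R2 + (R3‖R_L) = 56.34 kΩ, so V_A = 8.85 × 56.34/82.84 = 6.019 V.
Then V_B = V_A × (R3‖R_L)/(R2 + R3‖R_L) = 6.019 × 25.34/56.34 = 2.71 V.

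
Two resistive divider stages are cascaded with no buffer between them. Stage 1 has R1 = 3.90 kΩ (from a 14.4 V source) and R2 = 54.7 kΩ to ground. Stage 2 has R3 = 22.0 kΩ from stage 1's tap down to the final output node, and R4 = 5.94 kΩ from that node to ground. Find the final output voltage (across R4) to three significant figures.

V_out ≈ 2.53 V

Stage 2 presents R3+R4 = 27.94 kΩ as a load on stage 1's tap.
Stage 1's lower leg becomes R2‖(R3+R4) = 18.49 kΩ, so V_mid = 14.4 × 18.49/22.39 = 11.89 V.
Stage 2 is itself unloaded: V_out = V_mid × R4/(R3+R4) = 11.89 × 5.94/27.94 = 2.53 V.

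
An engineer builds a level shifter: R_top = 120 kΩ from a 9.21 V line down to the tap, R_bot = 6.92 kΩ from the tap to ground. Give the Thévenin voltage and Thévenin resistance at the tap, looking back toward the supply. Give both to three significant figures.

V_th = 0.502 V, R_th = 6.54 kΩ

V_th is the open-circuit tap voltage: 9.21 × 6.92/(120 + 6.92) = 0.502 V.
With the supply zeroed, R_top and R_bot appear in parallel from the tap: R_th = R_top‖R_bot = (120 × 6.92)/126.9 = 6.54 kΩ.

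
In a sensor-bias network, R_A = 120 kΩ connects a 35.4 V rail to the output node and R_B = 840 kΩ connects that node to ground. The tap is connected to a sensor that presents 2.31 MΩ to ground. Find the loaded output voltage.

The load sits in parallel with R_B: R_B‖R_L = (840 × 2310) / (840 + 2310) = 616.0 kΩ.
V_out = 35.4 × 616.0 / (120 + 616.0) = 35.4 × 616.0/736.0 = 29.6 V.
(Unloaded it would have been 31.0 V.)

V_out ≈ 29.6 V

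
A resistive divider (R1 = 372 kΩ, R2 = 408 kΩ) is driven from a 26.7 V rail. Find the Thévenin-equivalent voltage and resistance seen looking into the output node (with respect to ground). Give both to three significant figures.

V_th = 14.0 V, R_th = 195 kΩ

V_th is the open-circuit tap voltage: 26.7 × 408/(372 + 408) = 14.0 V.
With the supply zeroed, R1 and R2 appear in parallel from the tap: R_th = R1‖R2 = (372 × 408)/780.0 = 195 kΩ.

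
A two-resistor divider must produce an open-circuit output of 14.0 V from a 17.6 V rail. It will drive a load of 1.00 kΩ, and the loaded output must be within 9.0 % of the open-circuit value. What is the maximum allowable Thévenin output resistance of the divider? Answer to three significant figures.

Loading drop = R_th/(R_th + R_L) ≤ 0.0900, so R_th ≤ R_L · ε/(1−ε) = 1.00 kΩ × 0.0900/0.9100 = 98.9 Ω.
(Any R1, R2 with R2/(R1+R2) = 0.795 and R1‖R2 ≤ 98.9 Ω will meet the spec.)

R_th ≤ 98.9 Ω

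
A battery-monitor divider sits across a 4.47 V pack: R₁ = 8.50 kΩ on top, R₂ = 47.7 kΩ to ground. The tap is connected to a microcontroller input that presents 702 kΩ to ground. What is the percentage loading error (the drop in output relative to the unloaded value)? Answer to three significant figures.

The divider's output (Thévenin) resistance is R₁‖R₂ = 7.214 kΩ.
Fractional drop under load = R_th/(R_th + R_L) = 7.214 / (7.214 + 702) = 0.01017.
So the output falls by 1.02 %.

1.02 %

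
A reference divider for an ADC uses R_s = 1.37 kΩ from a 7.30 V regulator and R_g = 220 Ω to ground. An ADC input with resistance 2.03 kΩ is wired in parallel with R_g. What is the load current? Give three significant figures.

I_L ≈ 0.455 mA

R_g‖R_L = 198.5 Ω; V_out = 7.30 × 198.5/1568 = 0.9238 V.
I_L = V_out / R_L = 0.9238 / 2.03 kΩ = 0.455 mA.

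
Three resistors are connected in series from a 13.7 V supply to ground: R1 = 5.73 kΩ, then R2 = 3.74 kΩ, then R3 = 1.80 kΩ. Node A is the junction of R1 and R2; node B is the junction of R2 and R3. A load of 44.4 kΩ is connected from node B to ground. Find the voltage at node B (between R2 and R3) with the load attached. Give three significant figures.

V ≈ 2.12 V

At node B, R3 is in parallel with the load: R3‖R_L = 1.730 kΩ.
Below node A the resistance is R2 + (R3‖R_L) = 5.470 kΩ, so V_A = 13.7 × 5.470/11.20 = 6.691 V.
Then V_B = V_A × (R3‖R_L)/(R2 + R3‖R_L) = 6.691 × 1.730/5.470 = 2.12 V.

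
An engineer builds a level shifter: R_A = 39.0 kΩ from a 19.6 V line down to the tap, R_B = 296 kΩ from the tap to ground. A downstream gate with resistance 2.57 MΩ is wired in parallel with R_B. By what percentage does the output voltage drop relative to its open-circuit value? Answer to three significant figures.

1.32 %

The divider's output (Thévenin) resistance is R_A‖R_B = 34.46 kΩ.
Fractional drop under load = R_th/(R_th + R_L) = 34.46 / (34.46 + 2570) = 0.01323.
So the output falls by 1.32 %.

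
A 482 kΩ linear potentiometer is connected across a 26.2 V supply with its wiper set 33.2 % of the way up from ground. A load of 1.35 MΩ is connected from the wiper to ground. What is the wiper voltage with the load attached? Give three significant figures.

The wiper splits the pot into (1−α)R = 322.0 kΩ above and αR = 160.0 kΩ below.
Lower section ‖ load = 143.1 kΩ.
V_wiper = 26.2 × 143.1/(322.0 + 143.1) = 8.06 V.

V ≈ 8.06 V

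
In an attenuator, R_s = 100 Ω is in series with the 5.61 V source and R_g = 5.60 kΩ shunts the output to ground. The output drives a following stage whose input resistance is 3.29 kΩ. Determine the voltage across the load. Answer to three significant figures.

The load sits in parallel with R_g: R_g‖R_L = (5600 × 3290) / (5600 + 3290) = 2072 Ω.
V_out = 5.61 × 2072 / (100 + 2072) = 5.61 × 2072/2172 = 5.35 V.

V_out ≈ 5.35 V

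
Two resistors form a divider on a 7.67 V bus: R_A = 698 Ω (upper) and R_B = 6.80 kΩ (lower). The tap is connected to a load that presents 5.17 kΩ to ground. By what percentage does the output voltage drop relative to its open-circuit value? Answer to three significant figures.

10.9 %

The divider's output (Thévenin) resistance is R_A‖R_B = 633.0 Ω.
Fractional drop under load = R_th/(R_th + R_L) = 633.0 / (633.0 + 5170) = 0.1091.
So the output falls by 10.9 %.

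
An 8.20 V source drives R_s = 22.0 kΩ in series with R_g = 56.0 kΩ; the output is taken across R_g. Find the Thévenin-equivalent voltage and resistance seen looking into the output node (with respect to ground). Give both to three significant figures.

V_th is the open-circuit tap voltage: 8.20 × 56.0/(22.0 + 56.0) = 5.89 V.
With the supply zeroed, R_s and R_g appear in parallel from the tap: R_th = R_s‖R_g = (22.0 × 56.0)/78.00 = 15.8 kΩ.

V_th = 5.89 V, R_th = 15.8 kΩ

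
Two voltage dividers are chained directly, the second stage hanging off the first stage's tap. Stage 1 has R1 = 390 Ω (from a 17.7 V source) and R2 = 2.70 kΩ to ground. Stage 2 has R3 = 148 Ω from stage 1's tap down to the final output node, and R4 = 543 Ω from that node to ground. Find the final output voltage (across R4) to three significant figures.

V_out ≈ 8.14 V

Stage 2 presents R3+R4 = 691.0 Ω as a load on stage 1's tap.
Stage 1's lower leg becomes R2‖(R3+R4) = 550.2 Ω, so V_mid = 17.7 × 550.2/940.2 = 10.36 V.
Stage 2 is itself unloaded: V_out = V_mid × R4/(R3+R4) = 10.36 × 543/691.0 = 8.14 V.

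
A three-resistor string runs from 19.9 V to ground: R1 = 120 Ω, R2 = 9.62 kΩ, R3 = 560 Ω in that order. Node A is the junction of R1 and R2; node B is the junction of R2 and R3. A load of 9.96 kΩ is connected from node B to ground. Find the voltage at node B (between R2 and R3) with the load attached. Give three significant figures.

V ≈ 1.03 V

At node B, R3 is in parallel with the load: R3‖R_L = 530.2 Ω.
Below node A the resistance is R2 + (R3‖R_L) = 10150 Ω, so V_A = 19.9 × 10150/10270 = 19.67 V.
Then V_B = V_A × (R3‖R_L)/(R2 + R3‖R_L) = 19.67 × 530.2/10150 = 1.03 V.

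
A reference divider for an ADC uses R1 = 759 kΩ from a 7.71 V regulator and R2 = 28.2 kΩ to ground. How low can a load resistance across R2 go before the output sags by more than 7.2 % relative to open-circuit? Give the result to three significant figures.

Output resistance R_th = R1‖R2 = (759 × 28.2)/787.2 = 27.19 kΩ.
The fractional drop is R_th/(R_th + R_L); requiring this ≤ 0.0720 gives R_L ≥ R_th(1/0.0720 − 1) = 27.19 × 12.89 = 350 kΩ.

R_L(min) ≈ 350 kΩ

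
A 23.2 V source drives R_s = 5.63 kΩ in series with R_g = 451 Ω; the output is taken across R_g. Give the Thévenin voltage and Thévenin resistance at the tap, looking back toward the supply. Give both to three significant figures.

V_th = 1.72 V, R_th = 418 Ω

V_th is the open-circuit tap voltage: 23.2 × 451/(5630 + 451) = 1.72 V.
With the supply zeroed, R_s and R_g appear in parallel from the tap: R_th = R_s‖R_g = (5630 × 451)/6081 = 418 Ω.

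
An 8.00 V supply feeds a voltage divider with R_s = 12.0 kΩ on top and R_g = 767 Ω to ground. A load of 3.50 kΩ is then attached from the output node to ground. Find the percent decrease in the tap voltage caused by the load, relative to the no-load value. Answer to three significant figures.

Unloaded V = 8.00 × 767/12770 = 0.4806 V.
Loaded: R_g‖R_L = 629.1 Ω, giving V = 8.00 × 629.1/12630 = 0.3985 V.
Drop = (0.4806 − 0.3985) / 0.4806 = 17.1 %.

17.1 %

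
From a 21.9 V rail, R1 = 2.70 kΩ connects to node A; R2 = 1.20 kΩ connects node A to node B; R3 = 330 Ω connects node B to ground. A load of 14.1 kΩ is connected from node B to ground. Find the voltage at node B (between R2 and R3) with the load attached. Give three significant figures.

V ≈ 1.67 V

At node B, R3 is in parallel with the load: R3‖R_L = 322.5 Ω.
Below node A the resistance is R2 + (R3‖R_L) = 1522 Ω, so V_A = 21.9 × 1522/4222 = 7.896 V.
Then V_B = V_A × (R3‖R_L)/(R2 + R3‖R_L) = 7.896 × 322.5/1522 = 1.67 V.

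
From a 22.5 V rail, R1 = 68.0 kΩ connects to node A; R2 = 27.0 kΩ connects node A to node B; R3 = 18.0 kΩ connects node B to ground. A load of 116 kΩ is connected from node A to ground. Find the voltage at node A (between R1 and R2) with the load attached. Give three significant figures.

Below node A the series string R2+R3 = 45.00 kΩ sits in parallel with the 116 kΩ load: 32.42 kΩ.
V_A = 22.5 × 32.42/(68.0 + 32.42) = 7.26 V.

V ≈ 7.26 V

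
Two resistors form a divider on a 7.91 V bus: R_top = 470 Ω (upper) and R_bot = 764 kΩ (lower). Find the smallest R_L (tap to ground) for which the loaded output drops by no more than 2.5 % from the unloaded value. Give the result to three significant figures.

Output resistance R_th = R_top‖R_bot = (470 × 764000)/764500 = 469.7 Ω.
The fractional drop is R_th/(R_th + R_L); requiring this ≤ 0.0250 gives R_L ≥ R_th(1/0.0250 − 1) = 469.7 × 39.00 = 18.3 kΩ.

R_L(min) ≈ 18.3 kΩ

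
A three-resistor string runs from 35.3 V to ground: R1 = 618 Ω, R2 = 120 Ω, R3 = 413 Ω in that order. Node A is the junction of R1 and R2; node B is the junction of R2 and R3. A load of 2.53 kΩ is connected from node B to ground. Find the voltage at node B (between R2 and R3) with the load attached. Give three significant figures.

V ≈ 11.5 V

At node B, R3 is in parallel with the load: R3‖R_L = 355.0 Ω.
Below node A the resistance is R2 + (R3‖R_L) = 475.0 Ω, so V_A = 35.3 × 475.0/1093 = 15.34 V.
Then V_B = V_A × (R3‖R_L)/(R2 + R3‖R_L) = 15.34 × 355.0/475.0 = 11.5 V.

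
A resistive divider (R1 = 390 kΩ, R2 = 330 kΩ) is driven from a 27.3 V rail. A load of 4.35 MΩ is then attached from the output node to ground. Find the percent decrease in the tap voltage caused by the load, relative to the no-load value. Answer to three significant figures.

The divider's output (Thévenin) resistance is R1‖R2 = 178.8 kΩ.
Fractional drop under load = R_th/(R_th + R_L) = 178.8 / (178.8 + 4350) = 0.03947.
So the output falls by 3.95 %.

3.95 %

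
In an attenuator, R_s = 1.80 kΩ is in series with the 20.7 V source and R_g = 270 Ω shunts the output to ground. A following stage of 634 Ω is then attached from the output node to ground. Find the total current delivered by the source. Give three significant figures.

R_g‖R_L = 189.4 Ω, so the source sees R_s + R_g‖R_L = 1989 Ω.
I = 20.7 V / 1989 Ω = 10.4 mA.

I ≈ 10.4 mA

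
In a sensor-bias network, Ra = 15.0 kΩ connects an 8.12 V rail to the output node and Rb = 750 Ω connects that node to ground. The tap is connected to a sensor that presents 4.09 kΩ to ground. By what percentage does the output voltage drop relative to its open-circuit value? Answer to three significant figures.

The divider's output (Thévenin) resistance is Ra‖Rb = 714.3 Ω.
Fractional drop under load = R_th/(R_th + R_L) = 714.3 / (714.3 + 4090) = 0.1487.
So the output falls by 14.9 %.

14.9 %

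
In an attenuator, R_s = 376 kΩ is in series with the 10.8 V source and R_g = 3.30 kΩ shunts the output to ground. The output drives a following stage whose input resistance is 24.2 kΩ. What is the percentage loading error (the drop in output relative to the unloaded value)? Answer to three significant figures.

11.9 %

The divider's output (Thévenin) resistance is R_s‖R_g = 3.271 kΩ.
Fractional drop under load = R_th/(R_th + R_L) = 3.271 / (3.271 + 24.2) = 0.1191.
So the output falls by 11.9 %.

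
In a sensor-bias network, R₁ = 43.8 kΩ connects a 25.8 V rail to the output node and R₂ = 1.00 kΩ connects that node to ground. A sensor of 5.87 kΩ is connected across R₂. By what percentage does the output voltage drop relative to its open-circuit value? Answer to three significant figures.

Unloaded V = 25.8 × 1.00/44.80 = 0.57589 V.
Loaded: R₂‖R_L = 0.8544 kΩ, giving V = 25.8 × 0.8544/44.65 = 0.49367 V.
Drop = (0.57589 − 0.49367) / 0.57589 = 14.3 %.

14.3 %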